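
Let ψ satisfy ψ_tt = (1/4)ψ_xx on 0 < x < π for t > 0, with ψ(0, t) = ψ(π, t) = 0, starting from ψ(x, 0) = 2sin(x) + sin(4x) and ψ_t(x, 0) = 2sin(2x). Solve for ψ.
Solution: Separating variables: ψ = Σ [A_n cos(ω_n t) + B_n sin(ω_n t)] sin(nx), ω_n = n/2. From ICs (B_n = velocity coefficient / ω_n): A_1=2, A_4=1, B_2=2.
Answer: ψ(x, t) = 2sin(t)sin(2x) + 2sin(x)cos(t/2) + sin(4x)cos(2t)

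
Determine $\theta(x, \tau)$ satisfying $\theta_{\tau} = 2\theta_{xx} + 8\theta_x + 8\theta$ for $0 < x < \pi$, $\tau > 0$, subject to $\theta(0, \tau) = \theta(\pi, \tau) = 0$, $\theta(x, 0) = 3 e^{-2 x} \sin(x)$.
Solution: Substitute $\theta = e^{-2x}u$, i.e. $u = e^{2x}\theta$.
By the product rule, $\theta_x = e^{-2x}(u_x - 2u)$, $\theta_{xx} = e^{-2x}(u_{xx} - 4u_x + 4u)$, $\theta_{\tau} = e^{-2x}u_{\tau}$.
Substituting into the PDE and dividing by $e^{-2x}$: $u_{\tau} = 2(u_{xx} - 4u_x + 4u) + 8(u_x - 2u) + 8u$.
The lower-order terms cancel, leaving the standard heat equation $u_{\tau} = 2u_{xx}$.
Initial data for $u$: $u(x,0) = e^{2x}\theta(x,0) = 3 \sin(x)$. The boundary conditions carry over: $u(0,\tau) = u(\pi,\tau) = 0$.
Solve for $u$:
  Using separation of variables $u = X(x)G(\tau)$:
  Eigenfunctions: $\sin(nx)$, $n = 1, 2, 3, \ldots$
  General solution: $u(x, \tau) = \sum c_n \sin(nx) e^{-2n^2 \tau}$
  Matching $u(x,0) = 3 \sin(x)$ term by term: $c_1=3$.
Hence $u(x,\tau) = 3 e^{-2 \tau} \sin(x)$.
Transform back: $\theta(x,\tau) = e^{-2x}u(x,\tau)$.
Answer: $\theta(x, \tau) = 3 e^{-2 \tau} e^{-2 x} \sin(x)$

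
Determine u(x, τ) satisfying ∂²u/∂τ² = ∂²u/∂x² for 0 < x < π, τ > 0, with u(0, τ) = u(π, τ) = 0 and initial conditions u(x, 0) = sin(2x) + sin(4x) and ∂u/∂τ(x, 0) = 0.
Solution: Using separation of variables u = X(x)T(τ):
Eigenfunctions: sin(nx), n = 1, 2, 3, ...
General solution: u(x, τ) = Σ [A_n cos(n τ) + B_n sin(n τ)] sin(nx)
From u(x,0) = sin(2x) + sin(4x): A_2=1, A_4=1. From u_τ(x,0) = 0: all B_n = 0.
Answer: u(x, τ) = sin(2x)cos(2τ) + sin(4x)cos(4τ)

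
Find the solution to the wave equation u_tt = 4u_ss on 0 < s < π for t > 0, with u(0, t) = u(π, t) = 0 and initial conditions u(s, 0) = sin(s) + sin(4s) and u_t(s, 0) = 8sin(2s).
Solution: Using separation of variables u = X(s)T(t):
Eigenfunctions: sin(ns), n = 1, 2, 3, ...
General solution: u(s, t) = Σ [A_n cos(2n t) + B_n sin(2n t)] sin(ns)
From u(s,0) = sin(s) + sin(4s): A_1=1, A_4=1. From u_t(s,0) = 8sin(2s), using u_t(s,0) = Σ ω_n B_n sin(ns) with ω_n = 2n: B_2 = 8/4 = 2.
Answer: u(s, t) = sin(s)cos(2t) + 2sin(2s)sin(4t) + sin(4s)cos(8t)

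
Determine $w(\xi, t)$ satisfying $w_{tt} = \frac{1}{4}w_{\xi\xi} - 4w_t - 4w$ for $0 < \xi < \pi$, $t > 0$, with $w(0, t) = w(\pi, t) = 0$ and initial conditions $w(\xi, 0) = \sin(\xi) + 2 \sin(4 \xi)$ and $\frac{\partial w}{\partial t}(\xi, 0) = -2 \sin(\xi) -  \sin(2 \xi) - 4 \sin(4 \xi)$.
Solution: Substitute $w = e^{-2t}u$, i.e. $u = e^{2t}w$.
By the product rule, $w_t = e^{-2t}(u_t - 2u)$, $w_{tt} = e^{-2t}(u_{tt} - 4u_t + 4u)$, $w_{\xi\xi} = e^{-2t}u_{\xi\xi}$.
Substituting into the PDE and dividing by $e^{-2t}$: $u_{tt} - 4u_t + 4u = \frac{1}{4}u_{\xi\xi} - 4(u_t - 2u) - 4u$.
The lower-order terms cancel, leaving the standard wave equation $u_{tt} = \frac{1}{4}u_{\xi\xi}$.
Initial data for $u$: $u(\xi,0) = w(\xi,0) = \sin(\xi) + 2 \sin(4 \xi)$; $u_t(\xi,0) = w_t(\xi,0) + 2w(\xi,0) = - \sin(2 \xi)$. The boundary conditions carry over: $u(0,t) = u(\pi,t) = 0$.
Solve for $u$:
  Using separation of variables $u = X(\xi)T(t)$:
  Eigenfunctions: $\sin(n\xi)$, $n = 1, 2, 3, \ldots$
  General solution: $u(\xi, t) = \sum [A_n \cos(n t/2) + B_n \sin(n t/2)] \sin(n\xi)$
  From $u(\xi,0) = \sin(\xi) + 2 \sin(4 \xi)$: $A_1=1, A_4=2$. From $u_t(\xi,0) = - \sin(2 \xi)$, using $u_t(\xi,0) = \sum \omega_n B_n \sin(n\xi)$ with $\omega_n = n/2$: $B_2 = (-1)/1 = -1$.
Hence $u(\xi,t) = - \sin(t) \sin(2 \xi) + \sin(\xi) \cos(t/2) + 2 \sin(4 \xi) \cos(2 t)$.
Transform back: $w(\xi,t) = e^{-2t}u(\xi,t)$.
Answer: $w(\xi, t) = e^{-2 t} \sin(\xi) \cos(t/2) -  e^{-2 t} \sin(2 \xi) \sin(t) + 2 e^{-2 t} \sin(4 \xi) \cos(2 t)$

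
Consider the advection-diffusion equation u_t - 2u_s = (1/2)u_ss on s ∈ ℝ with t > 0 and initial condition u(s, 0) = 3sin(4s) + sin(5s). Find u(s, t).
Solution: Change to a moving frame: let η = s + 2t, σ = t and write u(s,t) = w(η,σ).
By the chain rule u_t = w_σ + 2w_η, u_s = w_η, u_ss = w_ηη.
Then u_t - 2u_s = w_σ: the advection term cancels and the PDE becomes the heat equation w_σ = (1/2)w_ηη on η ∈ ℝ.
Initial data: w(η,0) = u(η,0) = 3sin(4η) + sin(5η).
On η ∈ ℝ each mode satisfies (sin(nη))″ = -n² sin(nη), so exp(-n²σ/2) sin(nη) solves the heat equation; by superposition w(η,σ) = Σ c_n exp(-n²σ/2) sin(nη).
Reading off the coefficients: c_4=3, c_5=1, so w(η,σ) = 3exp(-8σ)sin(4η) + exp(-25σ/2)sin(5η).
Substituting back η = s + 2t, σ = t: u(s,t) = w(s + 2t, t).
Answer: u(s, t) = 3exp(-8t)sin(4s + 8t) + exp(-25t/2)sin(5s + 10t)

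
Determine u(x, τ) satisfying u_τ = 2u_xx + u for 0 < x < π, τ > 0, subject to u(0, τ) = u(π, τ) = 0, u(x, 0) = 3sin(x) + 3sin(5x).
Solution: Substitute u = exp(τ)w, i.e. w = exp(-τ)u.
By the product rule, u_τ = exp(τ)(w_τ + w), u_xx = exp(τ)w_xx.
Substituting into the PDE and dividing by exp(τ): w_τ + w = 2w_xx + w.
The lower-order terms cancel, leaving the standard heat equation w_τ = 2w_xx.
Initial data for w: w(x,0) = u(x,0) = 3sin(x) + 3sin(5x). The boundary conditions carry over: w(0,τ) = w(π,τ) = 0.
Solve for w:
  Using separation of variables w = X(x)T(τ):
  Eigenfunctions: sin(nx), n = 1, 2, 3, ...
  General solution: w(x, τ) = Σ c_n sin(nx) exp(-2n² τ)
  Matching w(x,0) = 3sin(x) + 3sin(5x) term by term: c_1=3, c_5=3.
Hence w(x,τ) = 3exp(-2τ)sin(x) + 3exp(-50τ)sin(5x).
Transform back: u(x,τ) = exp(τ)w(x,τ).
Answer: u(x, τ) = 3exp(-τ)sin(x) + 3exp(-49τ)sin(5x)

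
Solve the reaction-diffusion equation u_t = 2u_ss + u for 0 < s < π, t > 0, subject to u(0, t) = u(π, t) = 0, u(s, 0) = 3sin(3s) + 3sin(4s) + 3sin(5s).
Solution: Substitute u = exp(t)w, i.e. w = exp(-t)u.
By the product rule, u_t = exp(t)(w_t + w), u_ss = exp(t)w_ss.
Substituting into the PDE and dividing by exp(t): w_t + w = 2w_ss + w.
The lower-order terms cancel, leaving the standard heat equation w_t = 2w_ss.
Initial data for w: w(s,0) = u(s,0) = 3sin(3s) + 3sin(4s) + 3sin(5s). The boundary conditions carry over: w(0,t) = w(π,t) = 0.
Solve for w:
  Using separation of variables w = X(s)T(t):
  Eigenfunctions: sin(ns), n = 1, 2, 3, ...
  General solution: w(s, t) = Σ c_n sin(ns) exp(-2n² t)
  Matching w(s,0) = 3sin(3s) + 3sin(4s) + 3sin(5s) term by term: c_3=3, c_4=3, c_5=3.
Hence w(s,t) = 3exp(-18t)sin(3s) + 3exp(-32t)sin(4s) + 3exp(-50t)sin(5s).
Transform back: u(s,t) = exp(t)w(s,t).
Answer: u(s, t) = 3exp(-17t)sin(3s) + 3exp(-31t)sin(4s) + 3exp(-49t)sin(5s)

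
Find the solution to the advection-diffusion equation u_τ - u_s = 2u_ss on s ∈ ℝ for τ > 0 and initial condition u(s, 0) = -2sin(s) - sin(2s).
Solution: Change to a moving frame: let η = s + τ, σ = τ and write u(s,τ) = w(η,σ).
By the chain rule u_τ = w_σ + w_η, u_s = w_η, u_ss = w_ηη.
Then u_τ - u_s = w_σ: the advection term cancels and the PDE becomes the heat equation w_σ = 2w_ηη on η ∈ ℝ.
Initial data: w(η,0) = u(η,0) = -2sin(η) - sin(2η).
On η ∈ ℝ each mode satisfies (sin(nη))″ = -n² sin(nη), so exp(-2n²σ) sin(nη) solves the heat equation; by superposition w(η,σ) = Σ c_n exp(-2n²σ) sin(nη).
Reading off the coefficients: c_1=-2, c_2=-1, so w(η,σ) = -2exp(-2σ)sin(η) - exp(-8σ)sin(2η).
Substituting back η = s + τ, σ = τ: u(s,τ) = w(s + τ, τ).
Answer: u(s, τ) = -2exp(-2τ)sin(s + τ) - exp(-8τ)sin(2s + 2τ)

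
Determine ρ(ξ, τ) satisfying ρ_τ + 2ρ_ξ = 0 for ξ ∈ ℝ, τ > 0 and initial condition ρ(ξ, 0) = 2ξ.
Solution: By method of characteristics (waves move right with speed 2):
Along characteristics ξ - 2τ = const, ρ is constant, so ρ(ξ,τ) = f(ξ - 2τ) with f = ρ(·, 0).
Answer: ρ(ξ, τ) = 2ξ - 4τ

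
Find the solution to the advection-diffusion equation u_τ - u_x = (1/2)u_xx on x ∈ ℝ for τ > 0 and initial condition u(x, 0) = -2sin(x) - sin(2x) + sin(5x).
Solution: Change to a moving frame: let η = x + τ, σ = τ and write u(x,τ) = w(η,σ).
By the chain rule u_τ = w_σ + w_η, u_x = w_η, u_xx = w_ηη.
Then u_τ - u_x = w_σ: the advection term cancels and the PDE becomes the heat equation w_σ = (1/2)w_ηη on η ∈ ℝ.
Initial data: w(η,0) = u(η,0) = -2sin(η) - sin(2η) + sin(5η).
On η ∈ ℝ each mode satisfies (sin(nη))″ = -n² sin(nη), so exp(-n²σ/2) sin(nη) solves the heat equation; by superposition w(η,σ) = Σ c_n exp(-n²σ/2) sin(nη).
Reading off the coefficients: c_1=-2, c_2=-1, c_5=1, so w(η,σ) = -exp(-2σ)sin(2η) - 2exp(-σ/2)sin(η) + exp(-25σ/2)sin(5η).
Substituting back η = x + τ, σ = τ: u(x,τ) = w(x + τ, τ).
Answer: u(x, τ) = -exp(-2τ)sin(2x + 2τ) - 2exp(-τ/2)sin(x + τ) + exp(-25τ/2)sin(5x + 5τ)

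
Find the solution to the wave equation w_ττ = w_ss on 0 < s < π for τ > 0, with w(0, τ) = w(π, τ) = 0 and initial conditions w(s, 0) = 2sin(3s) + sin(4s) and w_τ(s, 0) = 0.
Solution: Using separation of variables w = X(s)T(τ):
Eigenfunctions: sin(ns), n = 1, 2, 3, ...
General solution: w(s, τ) = Σ [A_n cos(n τ) + B_n sin(n τ)] sin(ns)
From w(s,0) = 2sin(3s) + sin(4s): A_3=2, A_4=1. From w_τ(s,0) = 0: all B_n = 0.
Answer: w(s, τ) = 2sin(3s)cos(3τ) + sin(4s)cos(4τ)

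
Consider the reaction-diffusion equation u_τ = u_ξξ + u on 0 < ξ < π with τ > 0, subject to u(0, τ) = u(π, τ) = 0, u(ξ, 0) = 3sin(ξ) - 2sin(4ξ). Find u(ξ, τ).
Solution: Substitute u = exp(τ)w.
Then u_τ = exp(τ)(w_τ + w), u_ξξ = exp(τ)w_ξξ; substituting and dividing by exp(τ), the lower-order terms cancel: w_τ = w_ξξ (standard heat equation).
Data for w: w(ξ,0) = u(ξ,0) = 3sin(ξ) - 2sin(4ξ). The boundary conditions carry over: w(0,τ) = w(π,τ) = 0.
Separating variables: w = Σ c_n exp(-n²τ) sin(nξ). From w(ξ,0) = 3sin(ξ) - 2sin(4ξ): c_1=3, c_4=-2.
So w(ξ,τ) = 3exp(-τ)sin(ξ) - 2exp(-16τ)sin(4ξ), and u(ξ,τ) = exp(τ)w(ξ,τ).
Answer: u(ξ, τ) = 3sin(ξ) - 2exp(-15τ)sin(4ξ)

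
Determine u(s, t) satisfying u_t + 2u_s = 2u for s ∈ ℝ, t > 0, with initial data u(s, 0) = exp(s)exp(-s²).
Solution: Substitute u = exp(s)w.
Then u_s = exp(s)(w_s + w), u_t = exp(s)w_t; substituting and dividing by exp(s), the lower-order terms cancel: w_t + 2w_s = 0 (standard advection equation).
Data for w: w(s,0) = exp(-s)u(s,0) = exp(-s²).
By characteristics (ds/dt = 2), w(s,t) = f(s - 2t) with f = w(·, 0).
So w(s,t) = exp(-(s - 2t)²), and u(s,t) = exp(s)w(s,t).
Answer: u(s, t) = exp(s)exp(-(s - 2t)²)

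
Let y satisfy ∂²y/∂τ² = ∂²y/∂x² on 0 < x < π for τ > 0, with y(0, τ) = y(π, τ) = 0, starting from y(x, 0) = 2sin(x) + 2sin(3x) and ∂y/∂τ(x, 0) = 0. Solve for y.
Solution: Separating variables: y = Σ [A_n cos(ω_n τ) + B_n sin(ω_n τ)] sin(nx), ω_n = n. From ICs: A_1=2, A_3=2.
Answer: y(x, τ) = 2sin(x)cos(τ) + 2sin(3x)cos(3τ)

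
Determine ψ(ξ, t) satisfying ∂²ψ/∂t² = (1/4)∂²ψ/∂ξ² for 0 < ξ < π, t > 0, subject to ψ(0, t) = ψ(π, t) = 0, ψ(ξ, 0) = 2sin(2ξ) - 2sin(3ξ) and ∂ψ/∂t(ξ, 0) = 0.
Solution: Separating variables: ψ = Σ [A_n cos(ω_n t) + B_n sin(ω_n t)] sin(nξ), ω_n = n/2. From ICs: A_2=2, A_3=-2.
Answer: ψ(ξ, t) = 2sin(2ξ)cos(t) - 2sin(3ξ)cos(3t/2)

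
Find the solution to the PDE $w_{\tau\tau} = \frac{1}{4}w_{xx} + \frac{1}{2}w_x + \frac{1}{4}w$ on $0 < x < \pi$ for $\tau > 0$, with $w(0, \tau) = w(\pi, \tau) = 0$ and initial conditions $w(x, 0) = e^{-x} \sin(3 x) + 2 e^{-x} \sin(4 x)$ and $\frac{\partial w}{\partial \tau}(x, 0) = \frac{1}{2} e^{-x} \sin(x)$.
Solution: Substitute $w = e^{-x}u$.
Then $w_x = e^{-x}(u_x - u)$, $w_{xx} = e^{-x}(u_{xx} - 2u_x + u)$, $w_{\tau\tau} = e^{-x}u_{\tau\tau}$; substituting and dividing by $e^{-x}$, the lower-order terms cancel: $u_{\tau\tau} = \frac{1}{4}u_{xx}$ (standard wave equation).
Data for $u$: $u(x,0) = e^{x}w(x,0) = \sin(3 x) + 2 \sin(4 x)$; $u_{\tau}(x,0) = e^{x}w_{\tau}(x,0) = \frac{1}{2} \sin(x)$. The boundary conditions carry over: $u(0,\tau) = u(\pi,\tau) = 0$.
Separating variables: $u = \sum [A_n \cos(\omega_n \tau) + B_n \sin(\omega_n \tau)] \sin(nx)$, $\omega_n = n/2$. From ICs ($B_n$ = velocity coefficient / $\omega_n$): $A_3=1, A_4=2, B_1=1$.
So $u(x,\tau) = \sin(x) \sin(\tau/2) + \sin(3 x) \cos(3 \tau/2) + 2 \sin(4 x) \cos(2 \tau)$, and $w(x,\tau) = e^{-x}u(x,\tau)$.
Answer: $w(x, \tau) = e^{-x} \sin(\tau/2) \sin(x) + e^{-x} \sin(3 x) \cos(3 \tau/2) + 2 e^{-x} \sin(4 x) \cos(2 \tau)$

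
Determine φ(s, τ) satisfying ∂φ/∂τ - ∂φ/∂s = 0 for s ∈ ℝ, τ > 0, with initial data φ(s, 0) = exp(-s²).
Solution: By characteristics (ds/dτ = -1), φ(s,τ) = f(s + τ) with f = φ(·, 0).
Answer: φ(s, τ) = exp(-(s + τ)²)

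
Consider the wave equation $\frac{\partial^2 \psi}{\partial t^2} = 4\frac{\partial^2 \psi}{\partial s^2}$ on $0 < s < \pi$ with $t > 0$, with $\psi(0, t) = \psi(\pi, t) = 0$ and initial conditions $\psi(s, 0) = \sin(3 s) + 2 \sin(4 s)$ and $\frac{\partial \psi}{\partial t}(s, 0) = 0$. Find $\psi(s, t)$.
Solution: Using separation of variables $\psi = X(s)T(t)$:
Eigenfunctions: $\sin(ns)$, $n = 1, 2, 3, \ldots$
General solution: $\psi(s, t) = \sum [A_n \cos(2n t) + B_n \sin(2n t)] \sin(ns)$
From $\psi(s,0) = \sin(3 s) + 2 \sin(4 s)$: $A_3=1, A_4=2$. From $\psi_t(s,0) = 0$: all $B_n = 0$.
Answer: $\psi(s, t) = \sin(3 s) \cos(6 t) + 2 \sin(4 s) \cos(8 t)$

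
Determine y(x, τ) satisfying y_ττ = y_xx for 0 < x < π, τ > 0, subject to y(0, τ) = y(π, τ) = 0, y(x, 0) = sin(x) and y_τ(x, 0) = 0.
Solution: Separating variables: y = Σ [A_n cos(ω_n τ) + B_n sin(ω_n τ)] sin(nx), ω_n = n. From ICs: A_1=1.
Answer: y(x, τ) = sin(x)cos(τ)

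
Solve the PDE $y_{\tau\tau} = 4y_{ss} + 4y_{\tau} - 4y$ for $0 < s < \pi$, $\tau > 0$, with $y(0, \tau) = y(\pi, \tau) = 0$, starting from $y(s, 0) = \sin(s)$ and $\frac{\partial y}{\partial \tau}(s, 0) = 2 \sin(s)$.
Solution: Substitute $y = e^{2\tau}u$.
Then $y_{\tau} = e^{2\tau}(u_{\tau} + 2u)$, $y_{\tau\tau} = e^{2\tau}(u_{\tau\tau} + 4u_{\tau} + 4u)$, $y_{ss} = e^{2\tau}u_{ss}$; substituting and dividing by $e^{2\tau}$, the lower-order terms cancel: $u_{\tau\tau} = 4u_{ss}$ (standard wave equation).
Data for $u$: $u(s,0) = y(s,0) = \sin(s)$; $u_{\tau}(s,0) = y_{\tau}(s,0) - 2y(s,0) = 0$. The boundary conditions carry over: $u(0,\tau) = u(\pi,\tau) = 0$.
Separating variables: $u = \sum [A_n \cos(\omega_n \tau) + B_n \sin(\omega_n \tau)] \sin(ns)$, $\omega_n = 2n$. From ICs: $A_1=1$.
So $u(s,\tau) = \sin(s) \cos(2 \tau)$, and $y(s,\tau) = e^{2\tau}u(s,\tau)$.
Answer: $y(s, \tau) = e^{2 \tau} \sin(s) \cos(2 \tau)$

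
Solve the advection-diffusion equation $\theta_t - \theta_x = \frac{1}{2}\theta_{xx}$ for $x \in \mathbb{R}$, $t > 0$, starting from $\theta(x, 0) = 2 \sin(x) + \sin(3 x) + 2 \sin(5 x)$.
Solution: Change to a moving frame: let $\eta = x + t$, $\sigma = t$ and write $\theta(x,t) = u(\eta,\sigma)$.
By the chain rule $\theta_t = u_{\sigma} + u_{\eta}$, $\theta_x = u_{\eta}$, $\theta_{xx} = u_{\eta\eta}$.
Then $\theta_t - \theta_x = u_{\sigma}$: the advection term cancels and the PDE becomes the heat equation $u_{\sigma} = \frac{1}{2}u_{\eta\eta}$ on $\eta \in \mathbb{R}$.
Initial data: $u(\eta,0) = \theta(\eta,0) = 2 \sin(\eta) + \sin(3 \eta) + 2 \sin(5 \eta)$.
On $\eta \in \mathbb{R}$ each mode satisfies $(\sin(n\eta))'' = -n^2 \sin(n\eta)$, so $e^{-n^2\sigma/2} \sin(n\eta)$ solves the heat equation; by superposition $u(\eta,\sigma) = \sum c_n e^{-n^2\sigma/2} \sin(n\eta)$.
Reading off the coefficients: $c_1=2, c_3=1, c_5=2$, so $u(\eta,\sigma) = 2 e^{-\sigma/2} \sin(\eta) + e^{-9 \sigma/2} \sin(3 \eta) + 2 e^{-25 \sigma/2} \sin(5 \eta)$.
Substituting back $\eta = x + t$, $\sigma = t$: $\theta(x,t) = u(x + t, t)$.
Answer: $\theta(x, t) = 2 e^{-t/2} \sin(t + x) + e^{-9 t/2} \sin(3 t + 3 x) + 2 e^{-25 t/2} \sin(5 t + 5 x)$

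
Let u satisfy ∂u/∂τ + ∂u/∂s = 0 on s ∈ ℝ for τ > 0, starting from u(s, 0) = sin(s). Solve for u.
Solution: By characteristics (ds/dτ = 1), u(s,τ) = f(s - τ) with f = u(·, 0).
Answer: u(s, τ) = sin(s - τ)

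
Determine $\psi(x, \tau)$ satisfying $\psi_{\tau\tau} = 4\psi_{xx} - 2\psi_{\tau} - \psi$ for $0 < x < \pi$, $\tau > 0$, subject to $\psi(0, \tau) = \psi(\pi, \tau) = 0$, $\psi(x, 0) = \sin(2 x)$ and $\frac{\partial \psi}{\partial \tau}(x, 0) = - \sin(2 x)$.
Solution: Substitute $\psi = e^{-\tau}u$.
Then $\psi_{\tau} = e^{-\tau}(u_{\tau} - u)$, $\psi_{\tau\tau} = e^{-\tau}(u_{\tau\tau} - 2u_{\tau} + u)$, $\psi_{xx} = e^{-\tau}u_{xx}$; substituting and dividing by $e^{-\tau}$, the lower-order terms cancel: $u_{\tau\tau} = 4u_{xx}$ (standard wave equation).
Data for $u$: $u(x,0) = \psi(x,0) = \sin(2 x)$; $u_{\tau}(x,0) = \psi_{\tau}(x,0) + \psi(x,0) = 0$. The boundary conditions carry over: $u(0,\tau) = u(\pi,\tau) = 0$.
Separating variables: $u = \sum [A_n \cos(\omega_n \tau) + B_n \sin(\omega_n \tau)] \sin(nx)$, $\omega_n = 2n$. From ICs: $A_2=1$.
So $u(x,\tau) = \sin(2 x) \cos(4 \tau)$, and $\psi(x,\tau) = e^{-\tau}u(x,\tau)$.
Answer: $\psi(x, \tau) = e^{-\tau} \sin(2 x) \cos(4 \tau)$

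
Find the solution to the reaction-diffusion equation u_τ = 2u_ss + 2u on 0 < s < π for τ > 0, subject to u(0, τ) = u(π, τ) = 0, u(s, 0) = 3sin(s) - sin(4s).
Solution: Substitute u = exp(2τ)w.
Then u_τ = exp(2τ)(w_τ + 2w), u_ss = exp(2τ)w_ss; substituting and dividing by exp(2τ), the lower-order terms cancel: w_τ = 2w_ss (standard heat equation).
Data for w: w(s,0) = u(s,0) = 3sin(s) - sin(4s). The boundary conditions carry over: w(0,τ) = w(π,τ) = 0.
Separating variables: w = Σ c_n exp(-2n²τ) sin(ns). From w(s,0) = 3sin(s) - sin(4s): c_1=3, c_4=-1.
So w(s,τ) = 3exp(-2τ)sin(s) - exp(-32τ)sin(4s), and u(s,τ) = exp(2τ)w(s,τ).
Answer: u(s, τ) = 3sin(s) - exp(-30τ)sin(4s)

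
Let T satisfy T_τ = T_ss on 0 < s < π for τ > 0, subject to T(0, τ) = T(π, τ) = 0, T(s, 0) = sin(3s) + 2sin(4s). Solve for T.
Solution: Separating variables: T = Σ c_n exp(-n²τ) sin(ns). From T(s,0) = sin(3s) + 2sin(4s): c_3=1, c_4=2.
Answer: T(s, τ) = exp(-9τ)sin(3s) + 2exp(-16τ)sin(4s)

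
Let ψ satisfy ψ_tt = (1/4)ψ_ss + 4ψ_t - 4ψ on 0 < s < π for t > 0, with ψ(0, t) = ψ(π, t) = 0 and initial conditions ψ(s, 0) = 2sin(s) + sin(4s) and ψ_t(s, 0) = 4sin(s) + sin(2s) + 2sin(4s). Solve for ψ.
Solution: Substitute ψ = exp(2t)u, i.e. u = exp(-2t)ψ.
By the product rule, ψ_t = exp(2t)(u_t + 2u), ψ_tt = exp(2t)(u_tt + 4u_t + 4u), ψ_ss = exp(2t)u_ss.
Substituting into the PDE and dividing by exp(2t): u_tt + 4u_t + 4u = (1/4)u_ss + 4(u_t + 2u) - 4u.
The lower-order terms cancel, leaving the standard wave equation u_tt = (1/4)u_ss.
Initial data for u: u(s,0) = ψ(s,0) = 2sin(s) + sin(4s); u_t(s,0) = ψ_t(s,0) - 2ψ(s,0) = sin(2s). The boundary conditions carry over: u(0,t) = u(π,t) = 0.
Solve for u:
  Using separation of variables u = X(s)T(t):
  Eigenfunctions: sin(ns), n = 1, 2, 3, ...
  General solution: u(s, t) = Σ [A_n cos(n t/2) + B_n sin(n t/2)] sin(ns)
  From u(s,0) = 2sin(s) + sin(4s): A_1=2, A_4=1. From u_t(s,0) = sin(2s), using u_t(s,0) = Σ ω_n B_n sin(ns) with ω_n = n/2: B_2 = 1/1 = 1.
Hence u(s,t) = 2sin(s)cos(t/2) + sin(2s)sin(t) + sin(4s)cos(2t).
Transform back: ψ(s,t) = exp(2t)u(s,t).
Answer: ψ(s, t) = 2exp(2t)sin(s)cos(t/2) + exp(2t)sin(2s)sin(t) + exp(2t)sin(4s)cos(2t)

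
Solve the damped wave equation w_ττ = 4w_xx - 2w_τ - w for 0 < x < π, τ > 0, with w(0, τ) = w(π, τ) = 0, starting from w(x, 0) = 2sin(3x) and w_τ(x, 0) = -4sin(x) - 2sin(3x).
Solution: Substitute w = exp(-τ)u.
Then w_τ = exp(-τ)(u_τ - u), w_ττ = exp(-τ)(u_ττ - 2u_τ + u), w_xx = exp(-τ)u_xx; substituting and dividing by exp(-τ), the lower-order terms cancel: u_ττ = 4u_xx (standard wave equation).
Data for u: u(x,0) = w(x,0) = 2sin(3x); u_τ(x,0) = w_τ(x,0) + w(x,0) = -4sin(x). The boundary conditions carry over: u(0,τ) = u(π,τ) = 0.
Separating variables: u = Σ [A_n cos(ω_n τ) + B_n sin(ω_n τ)] sin(nx), ω_n = 2n. From ICs (B_n = velocity coefficient / ω_n): A_3=2, B_1=-2.
So u(x,τ) = -2sin(x)sin(2τ) + 2sin(3x)cos(6τ), and w(x,τ) = exp(-τ)u(x,τ).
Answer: w(x, τ) = -2exp(-τ)sin(x)sin(2τ) + 2exp(-τ)sin(3x)cos(6τ)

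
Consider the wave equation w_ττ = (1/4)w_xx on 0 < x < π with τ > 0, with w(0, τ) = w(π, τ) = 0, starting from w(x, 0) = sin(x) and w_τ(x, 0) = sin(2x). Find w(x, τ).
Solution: Using separation of variables w = X(x)T(τ):
Eigenfunctions: sin(nx), n = 1, 2, 3, ...
General solution: w(x, τ) = Σ [A_n cos(n τ/2) + B_n sin(n τ/2)] sin(nx)
From w(x,0) = sin(x): A_1=1. From w_τ(x,0) = sin(2x), using w_τ(x,0) = Σ ω_n B_n sin(nx) with ω_n = n/2: B_2 = 1/1 = 1.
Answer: w(x, τ) = sin(x)cos(τ/2) + sin(2x)sin(τ)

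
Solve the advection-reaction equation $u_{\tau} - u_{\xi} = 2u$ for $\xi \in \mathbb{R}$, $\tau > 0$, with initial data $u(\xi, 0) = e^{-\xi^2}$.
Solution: Substitute $u = e^{2\tau}w$.
Then $u_{\tau} = e^{2\tau}(w_{\tau} + 2w)$, $u_{\xi} = e^{2\tau}w_{\xi}$; substituting and dividing by $e^{2\tau}$, the lower-order terms cancel: $w_{\tau} - w_{\xi} = 0$ (standard advection equation).
Data for $w$: $w(\xi,0) = u(\xi,0) = e^{-\xi^2}$.
By characteristics ($d\xi/d\tau = -1$), $w(\xi,\tau) = f(\xi + \tau)$ with $f = w( \cdot , 0)$.
So $w(\xi,\tau) = e^{-(\xi + \tau)^2}$, and $u(\xi,\tau) = e^{2\tau}w(\xi,\tau)$.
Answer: $u(\xi, \tau) = e^{2 \tau} e^{-(\tau + \xi)^2}$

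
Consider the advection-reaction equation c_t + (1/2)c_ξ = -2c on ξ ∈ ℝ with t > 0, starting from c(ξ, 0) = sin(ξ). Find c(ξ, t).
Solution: Substitute c = exp(-2t)u, i.e. u = exp(2t)c.
By the product rule, c_t = exp(-2t)(u_t - 2u), c_ξ = exp(-2t)u_ξ.
Substituting into the PDE and dividing by exp(-2t): u_t - 2u + (1/2)u_ξ = -2u.
The lower-order terms cancel, leaving the standard advection equation u_t + (1/2)u_ξ = 0.
Initial data for u: u(ξ,0) = c(ξ,0) = sin(ξ).
Solve for u:
  By method of characteristics (waves move right with speed 1/2):
  Along characteristics ξ - (1/2)t = const, u is constant, so u(ξ,t) = f(ξ - (1/2)t) with f = u(·, 0).
Hence u(ξ,t) = -sin(t/2 - ξ).
Transform back: c(ξ,t) = exp(-2t)u(ξ,t).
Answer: c(ξ, t) = -exp(-2t)sin(t/2 - ξ)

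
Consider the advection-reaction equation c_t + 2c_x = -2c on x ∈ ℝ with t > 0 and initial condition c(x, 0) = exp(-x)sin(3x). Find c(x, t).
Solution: Substitute c = exp(-x)u.
Then c_x = exp(-x)(u_x - u), c_t = exp(-x)u_t; substituting and dividing by exp(-x), the lower-order terms cancel: u_t + 2u_x = 0 (standard advection equation).
Data for u: u(x,0) = exp(x)c(x,0) = sin(3x).
By characteristics (dx/dt = 2), u(x,t) = f(x - 2t) with f = u(·, 0).
So u(x,t) = -sin(6t - 3x), and c(x,t) = exp(-x)u(x,t).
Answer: c(x, t) = -exp(-x)sin(6t - 3x)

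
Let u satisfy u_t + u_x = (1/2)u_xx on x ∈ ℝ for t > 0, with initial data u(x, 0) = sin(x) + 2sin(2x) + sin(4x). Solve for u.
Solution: Moving frame: η = x - t, σ = t, u = w(η,σ), so u_t = w_σ - w_η and u_xx = w_ηη.
Hence u_t + u_x = w_σ and the PDE becomes the heat equation w_σ = (1/2)w_ηη on η ∈ ℝ.
Initial data: w(η,0) = u(η,0) = sin(η) + 2sin(2η) + sin(4η). Each mode sin(nη) decays as exp(-n²σ/2) on ℝ, so w(η,σ) = Σ c_n exp(-n²σ/2) sin(nη) with c_1=1, c_2=2, c_4=1: w(η,σ) = 2exp(-2σ)sin(2η) + exp(-8σ)sin(4η) + exp(-σ/2)sin(η).
Substituting back: u(x,t) = w(x - t, t).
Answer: u(x, t) = -2exp(-2t)sin(2t - 2x) - exp(-8t)sin(4t - 4x) - exp(-t/2)sin(t - x)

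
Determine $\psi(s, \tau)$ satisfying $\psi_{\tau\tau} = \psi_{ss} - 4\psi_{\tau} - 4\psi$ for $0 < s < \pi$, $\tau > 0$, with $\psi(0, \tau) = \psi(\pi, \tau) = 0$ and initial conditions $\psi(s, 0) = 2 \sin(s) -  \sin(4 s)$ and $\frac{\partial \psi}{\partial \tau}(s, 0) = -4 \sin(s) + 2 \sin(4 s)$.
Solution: Substitute $\psi = e^{-2\tau}u$, i.e. $u = e^{2\tau}\psi$.
By the product rule, $\psi_{\tau} = e^{-2\tau}(u_{\tau} - 2u)$, $\psi_{\tau\tau} = e^{-2\tau}(u_{\tau\tau} - 4u_{\tau} + 4u)$, $\psi_{ss} = e^{-2\tau}u_{ss}$.
Substituting into the PDE and dividing by $e^{-2\tau}$: $u_{\tau\tau} - 4u_{\tau} + 4u = u_{ss} - 4(u_{\tau} - 2u) - 4u$.
The lower-order terms cancel, leaving the standard wave equation $u_{\tau\tau} = u_{ss}$.
Initial data for $u$: $u(s,0) = \psi(s,0) = 2 \sin(s) - \sin(4 s)$; $u_{\tau}(s,0) = \psi_{\tau}(s,0) + 2\psi(s,0) = 0$. The boundary conditions carry over: $u(0,\tau) = u(\pi,\tau) = 0$.
Solve for $u$:
  Using separation of variables $u = X(s)T(\tau)$:
  Eigenfunctions: $\sin(ns)$, $n = 1, 2, 3, \ldots$
  General solution: $u(s, \tau) = \sum [A_n \cos(n \tau) + B_n \sin(n \tau)] \sin(ns)$
  From $u(s,0) = 2 \sin(s) - \sin(4 s)$: $A_1=2, A_4=-1$. From $u_{\tau}(s,0) = 0$: all $B_n = 0$.
Hence $u(s,\tau) = 2 \sin(s) \cos(\tau) - \sin(4 s) \cos(4 \tau)$.
Transform back: $\psi(s,\tau) = e^{-2\tau}u(s,\tau)$.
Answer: $\psi(s, \tau) = 2 e^{-2 \tau} \sin(s) \cos(\tau) -  e^{-2 \tau} \sin(4 s) \cos(4 \tau)$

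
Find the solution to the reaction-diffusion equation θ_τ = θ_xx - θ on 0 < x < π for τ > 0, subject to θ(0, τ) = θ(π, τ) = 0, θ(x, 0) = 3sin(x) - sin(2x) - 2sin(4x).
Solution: Substitute θ = exp(-τ)u, i.e. u = exp(τ)θ.
By the product rule, θ_τ = exp(-τ)(u_τ - u), θ_xx = exp(-τ)u_xx.
Substituting into the PDE and dividing by exp(-τ): u_τ - u = u_xx - u.
The lower-order terms cancel, leaving the standard heat equation u_τ = u_xx.
Initial data for u: u(x,0) = θ(x,0) = 3sin(x) - sin(2x) - 2sin(4x). The boundary conditions carry over: u(0,τ) = u(π,τ) = 0.
Solve for u:
  Using separation of variables u = X(x)G(τ):
  Eigenfunctions: sin(nx), n = 1, 2, 3, ...
  General solution: u(x, τ) = Σ c_n sin(nx) exp(-n² τ)
  Matching u(x,0) = 3sin(x) - sin(2x) - 2sin(4x) term by term: c_1=3, c_2=-1, c_4=-2.
Hence u(x,τ) = 3exp(-τ)sin(x) - exp(-4τ)sin(2x) - 2exp(-16τ)sin(4x).
Transform back: θ(x,τ) = exp(-τ)u(x,τ).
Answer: θ(x, τ) = 3exp(-2τ)sin(x) - exp(-5τ)sin(2x) - 2exp(-17τ)sin(4x)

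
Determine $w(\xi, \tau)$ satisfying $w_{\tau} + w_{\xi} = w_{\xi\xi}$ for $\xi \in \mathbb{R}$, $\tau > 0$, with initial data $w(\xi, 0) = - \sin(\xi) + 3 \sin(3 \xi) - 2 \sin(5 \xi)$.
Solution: Change to a moving frame: let $\eta = \xi - \tau$, $\sigma = \tau$ and write $w(\xi,\tau) = u(\eta,\sigma)$.
By the chain rule $w_{\tau} = u_{\sigma} - u_{\eta}$, $w_{\xi} = u_{\eta}$, $w_{\xi\xi} = u_{\eta\eta}$.
Then $w_{\tau} + w_{\xi} = u_{\sigma}$: the advection term cancels and the PDE becomes the heat equation $u_{\sigma} = u_{\eta\eta}$ on $\eta \in \mathbb{R}$.
Initial data: $u(\eta,0) = w(\eta,0) = - \sin(\eta) + 3 \sin(3 \eta) - 2 \sin(5 \eta)$.
On $\eta \in \mathbb{R}$ each mode satisfies $(\sin(n\eta))'' = -n^2 \sin(n\eta)$, so $e^{-n^2\sigma} \sin(n\eta)$ solves the heat equation; by superposition $u(\eta,\sigma) = \sum c_n e^{-n^2\sigma} \sin(n\eta)$.
Reading off the coefficients: $c_1=-1, c_3=3, c_5=-2$, so $u(\eta,\sigma) = - e^{-\sigma} \sin(\eta) + 3 e^{-9 \sigma} \sin(3 \eta) - 2 e^{-25 \sigma} \sin(5 \eta)$.
Substituting back $\eta = \xi - \tau$, $\sigma = \tau$: $w(\xi,\tau) = u(\xi - \tau, \tau)$.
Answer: $w(\xi, \tau) = e^{-\tau} \sin(\tau - \xi) - 3 e^{-9 \tau} \sin(3 \tau - 3 \xi) + 2 e^{-25 \tau} \sin(5 \tau - 5 \xi)$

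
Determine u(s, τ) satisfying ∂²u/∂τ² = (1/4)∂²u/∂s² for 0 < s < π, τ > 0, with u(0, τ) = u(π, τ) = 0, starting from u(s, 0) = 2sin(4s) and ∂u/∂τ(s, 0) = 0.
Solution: Separating variables: u = Σ [A_n cos(ω_n τ) + B_n sin(ω_n τ)] sin(ns), ω_n = n/2. From ICs: A_4=2.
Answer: u(s, τ) = 2sin(4s)cos(2τ)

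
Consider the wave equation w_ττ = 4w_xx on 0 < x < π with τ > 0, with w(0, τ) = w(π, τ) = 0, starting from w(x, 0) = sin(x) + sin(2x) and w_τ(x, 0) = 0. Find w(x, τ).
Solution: Using separation of variables w = X(x)T(τ):
Eigenfunctions: sin(nx), n = 1, 2, 3, ...
General solution: w(x, τ) = Σ [A_n cos(2n τ) + B_n sin(2n τ)] sin(nx)
From w(x,0) = sin(x) + sin(2x): A_1=1, A_2=1. From w_τ(x,0) = 0: all B_n = 0.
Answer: w(x, τ) = sin(x)cos(2τ) + sin(2x)cos(4τ)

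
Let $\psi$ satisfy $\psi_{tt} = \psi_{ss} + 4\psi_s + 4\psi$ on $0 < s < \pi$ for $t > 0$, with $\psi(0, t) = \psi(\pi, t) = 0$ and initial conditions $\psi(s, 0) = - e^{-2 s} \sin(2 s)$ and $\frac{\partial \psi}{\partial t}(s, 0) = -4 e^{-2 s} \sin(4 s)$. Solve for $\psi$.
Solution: Substitute $\psi = e^{-2s}u$.
Then $\psi_s = e^{-2s}(u_s - 2u)$, $\psi_{ss} = e^{-2s}(u_{ss} - 4u_s + 4u)$, $\psi_{tt} = e^{-2s}u_{tt}$; substituting and dividing by $e^{-2s}$, the lower-order terms cancel: $u_{tt} = u_{ss}$ (standard wave equation).
Data for $u$: $u(s,0) = e^{2s}\psi(s,0) = - \sin(2 s)$; $u_t(s,0) = e^{2s}\psi_t(s,0) = -4 \sin(4 s)$. The boundary conditions carry over: $u(0,t) = u(\pi,t) = 0$.
Separating variables: $u = \sum [A_n \cos(\omega_n t) + B_n \sin(\omega_n t)] \sin(ns)$, $\omega_n = n$. From ICs ($B_n$ = velocity coefficient / $\omega_n$): $A_2=-1, B_4=-1$.
So $u(s,t) = - \sin(2 s) \cos(2 t) - \sin(4 s) \sin(4 t)$, and $\psi(s,t) = e^{-2s}u(s,t)$.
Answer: $\psi(s, t) = - e^{-2 s} \sin(2 s) \cos(2 t) -  e^{-2 s} \sin(4 s) \sin(4 t)$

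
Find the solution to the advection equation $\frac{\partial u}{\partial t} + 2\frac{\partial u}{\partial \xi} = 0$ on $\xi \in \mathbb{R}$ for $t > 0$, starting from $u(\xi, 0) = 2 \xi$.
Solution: By characteristics ($d\xi/dt = 2$), $u(\xi,t) = f(\xi - 2t)$ with $f = u( \cdot , 0)$.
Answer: $u(\xi, t) = 2 \xi - 4 t$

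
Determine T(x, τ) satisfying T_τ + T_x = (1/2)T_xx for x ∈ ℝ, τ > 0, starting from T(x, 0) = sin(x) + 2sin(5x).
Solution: Change to a moving frame: let η = x - τ, σ = τ and write T(x,τ) = u(η,σ).
By the chain rule T_τ = u_σ - u_η, T_x = u_η, T_xx = u_ηη.
Then T_τ + T_x = u_σ: the advection term cancels and the PDE becomes the heat equation u_σ = (1/2)u_ηη on η ∈ ℝ.
Initial data: u(η,0) = T(η,0) = sin(η) + 2sin(5η).
On η ∈ ℝ each mode satisfies (sin(nη))″ = -n² sin(nη), so exp(-n²σ/2) sin(nη) solves the heat equation; by superposition u(η,σ) = Σ c_n exp(-n²σ/2) sin(nη).
Reading off the coefficients: c_1=1, c_5=2, so u(η,σ) = exp(-σ/2)sin(η) + 2exp(-25σ/2)sin(5η).
Substituting back η = x - τ, σ = τ: T(x,τ) = u(x - τ, τ).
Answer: T(x, τ) = exp(-τ/2)sin(x - τ) + 2exp(-25τ/2)sin(5x - 5τ)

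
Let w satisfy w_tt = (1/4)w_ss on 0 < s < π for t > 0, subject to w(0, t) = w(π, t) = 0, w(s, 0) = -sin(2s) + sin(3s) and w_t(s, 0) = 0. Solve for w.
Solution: Separating variables: w = Σ [A_n cos(ω_n t) + B_n sin(ω_n t)] sin(ns), ω_n = n/2. From ICs: A_2=-1, A_3=1.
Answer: w(s, t) = -sin(2s)cos(t) + sin(3s)cos(3t/2)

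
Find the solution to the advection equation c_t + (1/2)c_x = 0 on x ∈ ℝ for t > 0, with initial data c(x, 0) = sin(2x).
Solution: By method of characteristics (waves move right with speed 1/2):
Along characteristics x - (1/2)t = const, c is constant, so c(x,t) = f(x - (1/2)t) with f = c(·, 0).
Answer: c(x, t) = -sin(t - 2x)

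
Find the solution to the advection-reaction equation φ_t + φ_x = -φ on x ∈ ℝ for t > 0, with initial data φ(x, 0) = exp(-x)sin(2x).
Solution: Substitute φ = exp(-x)u, i.e. u = exp(x)φ.
By the product rule, φ_x = exp(-x)(u_x - u), φ_t = exp(-x)u_t.
Substituting into the PDE and dividing by exp(-x): u_t + (u_x - u) = -u.
The lower-order terms cancel, leaving the standard advection equation u_t + u_x = 0.
Initial data for u: u(x,0) = exp(x)φ(x,0) = sin(2x).
Solve for u:
  By method of characteristics (waves move right with speed 1):
  Along characteristics x - t = const, u is constant, so u(x,t) = f(x - t) with f = u(·, 0).
Hence u(x,t) = -sin(2t - 2x).
Transform back: φ(x,t) = exp(-x)u(x,t).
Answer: φ(x, t) = -exp(-x)sin(2t - 2x)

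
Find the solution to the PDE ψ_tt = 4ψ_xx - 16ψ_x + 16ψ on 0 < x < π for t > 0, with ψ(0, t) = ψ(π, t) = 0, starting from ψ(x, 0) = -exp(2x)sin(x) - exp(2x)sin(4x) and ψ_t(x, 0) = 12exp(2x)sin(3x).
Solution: Substitute ψ = exp(2x)u.
Then ψ_x = exp(2x)(u_x + 2u), ψ_xx = exp(2x)(u_xx + 4u_x + 4u), ψ_tt = exp(2x)u_tt; substituting and dividing by exp(2x), the lower-order terms cancel: u_tt = 4u_xx (standard wave equation).
Data for u: u(x,0) = exp(-2x)ψ(x,0) = -sin(x) - sin(4x); u_t(x,0) = exp(-2x)ψ_t(x,0) = 12sin(3x). The boundary conditions carry over: u(0,t) = u(π,t) = 0.
Separating variables: u = Σ [A_n cos(ω_n t) + B_n sin(ω_n t)] sin(nx), ω_n = 2n. From ICs (B_n = velocity coefficient / ω_n): A_1=-1, A_4=-1, B_3=2.
So u(x,t) = 2sin(6t)sin(3x) - sin(x)cos(2t) - sin(4x)cos(8t), and ψ(x,t) = exp(2x)u(x,t).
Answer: ψ(x, t) = 2exp(2x)sin(6t)sin(3x) - exp(2x)sin(x)cos(2t) - exp(2x)sin(4x)cos(8t)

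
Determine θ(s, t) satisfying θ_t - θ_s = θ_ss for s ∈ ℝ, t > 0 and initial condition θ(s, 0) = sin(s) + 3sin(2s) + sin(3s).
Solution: Change to a moving frame: let η = s + t, σ = t and write θ(s,t) = u(η,σ).
By the chain rule θ_t = u_σ + u_η, θ_s = u_η, θ_ss = u_ηη.
Then θ_t - θ_s = u_σ: the advection term cancels and the PDE becomes the heat equation u_σ = u_ηη on η ∈ ℝ.
Initial data: u(η,0) = θ(η,0) = sin(η) + 3sin(2η) + sin(3η).
On η ∈ ℝ each mode satisfies (sin(nη))″ = -n² sin(nη), so exp(-n²σ) sin(nη) solves the heat equation; by superposition u(η,σ) = Σ c_n exp(-n²σ) sin(nη).
Reading off the coefficients: c_1=1, c_2=3, c_3=1, so u(η,σ) = exp(-σ)sin(η) + 3exp(-4σ)sin(2η) + exp(-9σ)sin(3η).
Substituting back η = s + t, σ = t: θ(s,t) = u(s + t, t).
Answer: θ(s, t) = exp(-t)sin(s + t) + 3exp(-4t)sin(2s + 2t) + exp(-9t)sin(3s + 3t)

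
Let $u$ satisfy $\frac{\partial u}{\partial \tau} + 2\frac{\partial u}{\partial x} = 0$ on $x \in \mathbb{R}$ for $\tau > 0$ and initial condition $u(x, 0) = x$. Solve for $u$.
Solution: By method of characteristics (waves move right with speed 2):
Along characteristics $x - 2\tau =$ const, $u$ is constant, so $u(x,\tau) = f(x - 2\tau)$ with $f = u( \cdot , 0)$.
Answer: $u(x, \tau) = -2 \tau + x$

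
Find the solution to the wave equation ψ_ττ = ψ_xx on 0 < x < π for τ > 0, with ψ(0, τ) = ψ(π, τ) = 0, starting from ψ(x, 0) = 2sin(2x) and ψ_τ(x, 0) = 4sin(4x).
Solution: Using separation of variables ψ = X(x)T(τ):
Eigenfunctions: sin(nx), n = 1, 2, 3, ...
General solution: ψ(x, τ) = Σ [A_n cos(n τ) + B_n sin(n τ)] sin(nx)
From ψ(x,0) = 2sin(2x): A_2=2. From ψ_τ(x,0) = 4sin(4x), using ψ_τ(x,0) = Σ ω_n B_n sin(nx) with ω_n = n: B_4 = 4/4 = 1.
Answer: ψ(x, τ) = 2sin(2x)cos(2τ) + sin(4x)sin(4τ)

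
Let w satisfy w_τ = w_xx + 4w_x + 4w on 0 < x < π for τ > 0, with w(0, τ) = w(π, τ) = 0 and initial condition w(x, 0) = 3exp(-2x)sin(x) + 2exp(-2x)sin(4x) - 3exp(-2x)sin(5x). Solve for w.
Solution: Substitute w = exp(-2x)u, i.e. u = exp(2x)w.
By the product rule, w_x = exp(-2x)(u_x - 2u), w_xx = exp(-2x)(u_xx - 4u_x + 4u), w_τ = exp(-2x)u_τ.
Substituting into the PDE and dividing by exp(-2x): u_τ = (u_xx - 4u_x + 4u) + 4(u_x - 2u) + 4u.
The lower-order terms cancel, leaving the standard heat equation u_τ = u_xx.
Initial data for u: u(x,0) = exp(2x)w(x,0) = 3sin(x) + 2sin(4x) - 3sin(5x). The boundary conditions carry over: u(0,τ) = u(π,τ) = 0.
Solve for u:
  Using separation of variables u = X(x)T(τ):
  Eigenfunctions: sin(nx), n = 1, 2, 3, ...
  General solution: u(x, τ) = Σ c_n sin(nx) exp(-n² τ)
  Matching u(x,0) = 3sin(x) + 2sin(4x) - 3sin(5x) term by term: c_1=3, c_4=2, c_5=-3.
Hence u(x,τ) = 3exp(-τ)sin(x) + 2exp(-16τ)sin(4x) - 3exp(-25τ)sin(5x).
Transform back: w(x,τ) = exp(-2x)u(x,τ).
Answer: w(x, τ) = 3exp(-2x)exp(-τ)sin(x) + 2exp(-2x)exp(-16τ)sin(4x) - 3exp(-2x)exp(-25τ)sin(5x)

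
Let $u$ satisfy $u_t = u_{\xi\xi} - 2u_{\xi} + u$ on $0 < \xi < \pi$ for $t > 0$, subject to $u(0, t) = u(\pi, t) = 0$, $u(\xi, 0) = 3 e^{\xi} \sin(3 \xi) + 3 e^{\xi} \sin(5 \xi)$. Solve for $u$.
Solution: Substitute $u = e^{\xi}w$, i.e. $w = e^{-\xi}u$.
By the product rule, $u_{\xi} = e^{\xi}(w_{\xi} + w)$, $u_{\xi\xi} = e^{\xi}(w_{\xi\xi} + 2w_{\xi} + w)$, $u_t = e^{\xi}w_t$.
Substituting into the PDE and dividing by $e^{\xi}$: $w_t = (w_{\xi\xi} + 2w_{\xi} + w) - 2(w_{\xi} + w) + w$.
The lower-order terms cancel, leaving the standard heat equation $w_t = w_{\xi\xi}$.
Initial data for $w$: $w(\xi,0) = e^{-\xi}u(\xi,0) = 3 \sin(3 \xi) + 3 \sin(5 \xi)$. The boundary conditions carry over: $w(0,t) = w(\pi,t) = 0$.
Solve for $w$:
  Using separation of variables $w = X(\xi)T(t)$:
  Eigenfunctions: $\sin(n\xi)$, $n = 1, 2, 3, \ldots$
  General solution: $w(\xi, t) = \sum c_n \sin(n\xi) e^{-n^2 t}$
  Matching $w(\xi,0) = 3 \sin(3 \xi) + 3 \sin(5 \xi)$ term by term: $c_3=3, c_5=3$.
Hence $w(\xi,t) = 3 e^{-9 t} \sin(3 \xi) + 3 e^{-25 t} \sin(5 \xi)$.
Transform back: $u(\xi,t) = e^{\xi}w(\xi,t)$.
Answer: $u(\xi, t) = 3 e^{\xi} e^{-9 t} \sin(3 \xi) + 3 e^{\xi} e^{-25 t} \sin(5 \xi)$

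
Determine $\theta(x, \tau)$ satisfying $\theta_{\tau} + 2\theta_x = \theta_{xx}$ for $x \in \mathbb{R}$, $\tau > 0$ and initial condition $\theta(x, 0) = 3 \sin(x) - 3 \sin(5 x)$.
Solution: Change to a moving frame: let $\eta = x - 2\tau$, $\sigma = \tau$ and write $\theta(x,\tau) = u(\eta,\sigma)$.
By the chain rule $\theta_{\tau} = u_{\sigma} - 2u_{\eta}$, $\theta_x = u_{\eta}$, $\theta_{xx} = u_{\eta\eta}$.
Then $\theta_{\tau} + 2\theta_x = u_{\sigma}$: the advection term cancels and the PDE becomes the heat equation $u_{\sigma} = u_{\eta\eta}$ on $\eta \in \mathbb{R}$.
Initial data: $u(\eta,0) = \theta(\eta,0) = 3 \sin(\eta) - 3 \sin(5 \eta)$.
On $\eta \in \mathbb{R}$ each mode satisfies $(\sin(n\eta))'' = -n^2 \sin(n\eta)$, so $e^{-n^2\sigma} \sin(n\eta)$ solves the heat equation; by superposition $u(\eta,\sigma) = \sum c_n e^{-n^2\sigma} \sin(n\eta)$.
Reading off the coefficients: $c_1=3, c_5=-3$, so $u(\eta,\sigma) = 3 e^{-\sigma} \sin(\eta) - 3 e^{-25 \sigma} \sin(5 \eta)$.
Substituting back $\eta = x - 2\tau$, $\sigma = \tau$: $\theta(x,\tau) = u(x - 2\tau, \tau)$.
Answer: $\theta(x, \tau) = -3 e^{-\tau} \sin(2 \tau - x) + 3 e^{-25 \tau} \sin(10 \tau - 5 x)$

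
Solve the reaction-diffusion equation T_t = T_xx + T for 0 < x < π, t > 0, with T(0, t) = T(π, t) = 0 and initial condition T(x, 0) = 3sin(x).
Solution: Substitute T = exp(t)u, i.e. u = exp(-t)T.
By the product rule, T_t = exp(t)(u_t + u), T_xx = exp(t)u_xx.
Substituting into the PDE and dividing by exp(t): u_t + u = u_xx + u.
The lower-order terms cancel, leaving the standard heat equation u_t = u_xx.
Initial data for u: u(x,0) = T(x,0) = 3sin(x). The boundary conditions carry over: u(0,t) = u(π,t) = 0.
Solve for u:
  Using separation of variables u = X(x)G(t):
  Eigenfunctions: sin(nx), n = 1, 2, 3, ...
  General solution: u(x, t) = Σ c_n sin(nx) exp(-n² t)
  Matching u(x,0) = 3sin(x) term by term: c_1=3.
Hence u(x,t) = 3exp(-t)sin(x).
Transform back: T(x,t) = exp(t)u(x,t).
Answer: T(x, t) = 3sin(x)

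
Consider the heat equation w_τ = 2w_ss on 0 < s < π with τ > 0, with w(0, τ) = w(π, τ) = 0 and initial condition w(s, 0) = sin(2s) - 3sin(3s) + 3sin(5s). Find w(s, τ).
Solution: Separating variables: w = Σ c_n exp(-2n²τ) sin(ns). From w(s,0) = sin(2s) - 3sin(3s) + 3sin(5s): c_2=1, c_3=-3, c_5=3.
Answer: w(s, τ) = exp(-8τ)sin(2s) - 3exp(-18τ)sin(3s) + 3exp(-50τ)sin(5s)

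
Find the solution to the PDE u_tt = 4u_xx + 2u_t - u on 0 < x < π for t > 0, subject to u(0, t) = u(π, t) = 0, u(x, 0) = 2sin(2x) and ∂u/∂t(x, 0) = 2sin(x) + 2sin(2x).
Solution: Substitute u = exp(t)w, i.e. w = exp(-t)u.
By the product rule, u_t = exp(t)(w_t + w), u_tt = exp(t)(w_tt + 2w_t + w), u_xx = exp(t)w_xx.
Substituting into the PDE and dividing by exp(t): w_tt + 2w_t + w = 4w_xx + 2(w_t + w) - w.
The lower-order terms cancel, leaving the standard wave equation w_tt = 4w_xx.
Initial data for w: w(x,0) = u(x,0) = 2sin(2x); w_t(x,0) = u_t(x,0) - u(x,0) = 2sin(x). The boundary conditions carry over: w(0,t) = w(π,t) = 0.
Solve for w:
  Using separation of variables w = X(x)T(t):
  Eigenfunctions: sin(nx), n = 1, 2, 3, ...
  General solution: w(x, t) = Σ [A_n cos(2n t) + B_n sin(2n t)] sin(nx)
  From w(x,0) = 2sin(2x): A_2=2. From w_t(x,0) = 2sin(x), using w_t(x,0) = Σ ω_n B_n sin(nx) with ω_n = 2n: B_1 = 2/2 = 1.
Hence w(x,t) = sin(2t)sin(x) + 2sin(2x)cos(4t).
Transform back: u(x,t) = exp(t)w(x,t).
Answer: u(x, t) = exp(t)sin(2t)sin(x) + 2exp(t)sin(2x)cos(4t)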